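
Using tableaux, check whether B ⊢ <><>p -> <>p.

Invalid (countermodel exists)

Tableau for the negation ~(<><>p -> <>p):
1. ~(<><>p -> <>p), 0
2. <><>p, 0
3. ~<>p, 0
4. ~p, 0
5. <>p, 1
6. ~p, 1
7. p, 2
Accessibility: 0R0, 0R1, 1R0, 1R1, 1R2, 2R1, 2R2
The negation has an open branch (countermodel exists).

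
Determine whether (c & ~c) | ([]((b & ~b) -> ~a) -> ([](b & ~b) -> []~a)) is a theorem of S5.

Tableau for the negation ~((c & ~c) | ([]((b & ~b) -> ~a) -> ([](b & ~b) -> []~a))):
1. ~((c & ~c) | ([]((b & ~b) -> ~a) -> ([](b & ~b) -> []~a))), w0
2. ~(c & ~c), w0
3. ~([]((b & ~b) -> ~a) -> ([](b & ~b) -> []~a)), w0
4. []((b & ~b) -> ~a), w0
5. ~([](b & ~b) -> []~a), w0
6. [](b & ~b), w0
7. ~[]~a, w0
8. (b & ~b) -> ~a, w0
9. b & ~b, w0
10. b, w0
11. ~b, w0
Accessibility: w0Rw0
Branch closes: b and ~b both at w0.
All branches of the negation close; one closing branch shown above.

Valid in S5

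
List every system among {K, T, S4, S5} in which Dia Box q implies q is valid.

S5

S5-tableau for the negation not (Dia Box q implies q):
1. not (Dia Box q implies q), u
2. Dia Box q, u
3. not q, u
4. Box q, v
5. q, u
Accessibility: uRu, uRv, vRu, vRv
Branch closes: q and not q both at u.
Every branch closes (one shown): valid in S5.
S4-tableau for the negation not (Dia Box q implies q):
1. not (Dia Box q implies q), u
2. Dia Box q, u
3. not q, u
4. Box q, v
5. q, v
Accessibility: uRu, uRv, vRv
Complete open branch: countermodel on an S4-frame, so not valid in S4, nor in K, T (the same frame is also a K-frame and a T-frame).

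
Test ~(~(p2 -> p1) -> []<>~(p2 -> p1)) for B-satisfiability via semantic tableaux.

Unsatisfiable

1. ~(~(p2 -> p1) -> []<>~(p2 -> p1)), w0
2. ~(p2 -> p1), w0
3. ~[]<>~(p2 -> p1), w0
4. p2, w0
5. ~p1, w0
6. ~<>~(p2 -> p1), w1
7. p2 -> p1, w0
8. p2 -> p1, w1
9. p1, w0
Accessibility: w0Rw0, w0Rw1, w1Rw0, w1Rw1
Branch closes: p1 and ~p1 both at w0.
All branches of the tableau close; one closing branch shown above.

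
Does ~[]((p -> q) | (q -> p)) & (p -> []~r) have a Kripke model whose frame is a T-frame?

1. ~[]((p -> q) | (q -> p)) & (p -> []~r), 0
2. ~[]((p -> q) | (q -> p)), 0   [&-rule on 1]
3. p -> []~r, 0   [&-rule on 1]
4. []~r, 0   [->-rule on 3 (branches; this branch)]
5. ~r, 0   [[]-rule on 4 via 0R0]
6. ~((p -> q) | (q -> p)), 1   [~[]-rule on 2: fresh world 1, 0R1]
7. ~(p -> q), 1   [~|-rule on 6]
8. ~(q -> p), 1   [~|-rule on 6]
9. p, 1   [~->-rule on 7]
10. ~q, 1   [~->-rule on 7]
11. q, 1   [~->-rule on 8]
12. ~p, 1   [~->-rule on 8]
Accessibility: 0R0, 0R1, 1R1
Branch closes: q and ~q both at 1.
Every branch closes; the branch above is one of them.

Unsatisfiable (every branch closes)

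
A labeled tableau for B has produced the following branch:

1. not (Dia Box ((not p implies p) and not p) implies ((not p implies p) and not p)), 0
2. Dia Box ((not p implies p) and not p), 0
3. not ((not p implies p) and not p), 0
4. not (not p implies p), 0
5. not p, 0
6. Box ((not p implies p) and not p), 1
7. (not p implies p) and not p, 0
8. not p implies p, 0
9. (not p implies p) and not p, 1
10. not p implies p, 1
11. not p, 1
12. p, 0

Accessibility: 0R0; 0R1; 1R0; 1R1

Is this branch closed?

Closed

Both p and not p appear at 0.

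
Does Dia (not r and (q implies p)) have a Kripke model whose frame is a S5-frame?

Satisfiable

1. Dia (not r and (q implies p)), w0
2. not r and (q implies p), w1
3. not r, w1
4. q implies p, w1
5. p, w1
Accessibility: w0Rw0, w0Rw1, w1Rw0, w1Rw1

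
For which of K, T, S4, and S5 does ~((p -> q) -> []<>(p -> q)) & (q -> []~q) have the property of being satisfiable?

K, T, S4

S5-tableau for the formula:
1. ~((p -> q) -> []<>(p -> q)) & (q -> []~q), w0
2. ~((p -> q) -> []<>(p -> q)), w0
3. q -> []~q, w0
4. p -> q, w0
5. ~[]<>(p -> q), w0
6. []~q, w0
7. ~q, w0
8. ~p, w0
9. ~<>(p -> q), w1
10. ~q, w1
11. ~(p -> q), w0
12. p, w0
Accessibility: w0Rw0, w0Rw1, w1Rw0, w1Rw1
Branch closes: p and ~p both at w0.
Every branch closes (one shown): unsatisfiable in S5.
S4-tableau for the formula:
1. ~((p -> q) -> []<>(p -> q)) & (q -> []~q), w0
2. ~((p -> q) -> []<>(p -> q)), w0
3. q -> []~q, w0
4. p -> q, w0
5. ~[]<>(p -> q), w0
6. []~q, w0
7. ~q, w0
8. ~p, w0
9. ~<>(p -> q), w1
10. ~q, w1
11. ~(p -> q), w1
12. p, w1
Accessibility: w0Rw0, w0Rw1, w1Rw1
Complete open branch: satisfiable in S4, hence also in K, T (this S4-model is also a K-model and a T-model).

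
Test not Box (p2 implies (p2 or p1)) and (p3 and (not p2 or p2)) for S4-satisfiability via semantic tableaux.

Unsatisfiable

1. not Box (p2 implies (p2 or p1)) and (p3 and (not p2 or p2)), 0
2. not Box (p2 implies (p2 or p1)), 0
3. p3 and (not p2 or p2), 0
4. p3, 0
5. not p2 or p2, 0
6. p2, 0
7. not (p2 implies (p2 or p1)), 1
8. p2, 1
9. not (p2 or p1), 1
10. not p2, 1
11. not p1, 1
Accessibility: 0R0, 0R1, 1R1
Branch closes: p2 and not p2 both at 1.
Every branch closes; the branch above is one of them.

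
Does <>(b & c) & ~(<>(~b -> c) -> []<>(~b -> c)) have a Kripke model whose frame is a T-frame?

Satisfiable (open branch found)

1. <>(b & c) & ~(<>(~b -> c) -> []<>(~b -> c)), w0
2. <>(b & c), w0   [&-rule on 1]
3. ~(<>(~b -> c) -> []<>(~b -> c)), w0   [&-rule on 1]
4. <>(~b -> c), w0   [~->-rule on 3]
5. ~[]<>(~b -> c), w0   [~->-rule on 3]
6. b & c, w1   [<>-rule on 2: fresh world w1, w0Rw1]
7. b, w1   [&-rule on 6]
8. c, w1   [&-rule on 6]
9. ~b -> c, w2   [<>-rule on 4: fresh world w2, w0Rw2]
10. c, w2   [->-rule on 9 (branches; this branch)]
11. ~<>(~b -> c), w3   [~[]-rule on 5: fresh world w3, w0Rw3]
12. ~(~b -> c), w3   [~<>-rule on 11 via w3Rw3]
13. ~b, w3   [~->-rule on 12]
14. ~c, w3   [~->-rule on 12]
Accessibility: w0Rw0, w0Rw1, w0Rw2, w0Rw3, w1Rw1, w2Rw2, w3Rw3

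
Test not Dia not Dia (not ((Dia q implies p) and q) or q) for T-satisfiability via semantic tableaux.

1. not Dia not Dia (not ((Dia q implies p) and q) or q), 0
2. Dia (not ((Dia q implies p) and q) or q), 0
3. not ((Dia q implies p) and q) or q, 1
4. Dia (not ((Dia q implies p) and q) or q), 1
5. q, 1
6. not ((Dia q implies p) and q) or q, 2
7. q, 2
Accessibility: 0R0, 0R1, 1R1, 1R2, 2R2

Satisfiable (open branch found)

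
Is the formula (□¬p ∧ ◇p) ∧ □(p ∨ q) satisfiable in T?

1. (□¬p ∧ ◇p) ∧ □(p ∨ q), u
2. □¬p ∧ ◇p, u
3. □(p ∨ q), u
4. □¬p, u
5. ◇p, u
6. p ∨ q, u
7. ¬p, u
8. q, u
9. p, v
10. p ∨ q, v
11. ¬p, v
Accessibility: uRu, uRv, vRv
Branch closes: p and ¬p both at v.
Every branch closes; the branch above is one of them.

Unsatisfiable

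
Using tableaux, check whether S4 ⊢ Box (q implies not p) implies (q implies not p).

Tableau for the negation not (Box (q implies not p) implies (q implies not p)):
1. not (Box (q implies not p) implies (q implies not p)), 0
2. Box (q implies not p), 0
3. not (q implies not p), 0
4. q, 0
5. p, 0
6. q implies not p, 0
7. not p, 0
Accessibility: 0R0
Branch closes: p and not p both at 0.
All branches of the negation close; one closing branch shown above.

Yes, valid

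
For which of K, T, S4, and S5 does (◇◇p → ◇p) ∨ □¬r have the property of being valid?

S4, S5

T-tableau for the negation ¬((◇◇p → ◇p) ∨ □¬r):
1. ¬((◇◇p → ◇p) ∨ □¬r), u
2. ¬(◇◇p → ◇p), u
3. ¬□¬r, u
4. ◇◇p, u
5. ¬◇p, u
6. ¬p, u
7. r, v
8. ¬p, v
9. ◇p, w
10. ¬p, w
11. p, x
Accessibility: uRu, uRv, uRw, vRv, wRw, wRx, xRx
Complete open branch: countermodel on a T-frame, so not valid in T, nor in K (the same frame is also a K-frame).
S4-tableau for the negation ¬((◇◇p → ◇p) ∨ □¬r):
1. ¬((◇◇p → ◇p) ∨ □¬r), u
2. ¬(◇◇p → ◇p), u
3. ¬□¬r, u
4. ◇◇p, u
5. ¬◇p, u
6. ¬p, u
7. r, v
8. ¬p, v
9. ◇p, w
10. ¬p, w
11. p, x
12. ¬p, x
Accessibility: uRu, uRv, uRw, uRx, vRv, wRw, wRx, xRx
Branch closes: p and ¬p both at x.
Every branch closes (one shown): valid in S4, hence also in S5 (every theorem of S4 is a theorem of S5).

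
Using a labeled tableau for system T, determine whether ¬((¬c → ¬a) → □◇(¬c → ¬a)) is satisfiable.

Satisfiable (open branch found)

1. ¬((¬c → ¬a) → □◇(¬c → ¬a)), u
2. ¬c → ¬a, u   [¬→-rule on 1]
3. ¬□◇(¬c → ¬a), u   [¬→-rule on 1]
4. ¬a, u   [→-rule on 2 (branches; this branch)]
5. ¬◇(¬c → ¬a), v   [¬□-rule on 3: fresh world v, uRv]
6. ¬(¬c → ¬a), v   [¬◇-rule on 5 via vRv]
7. ¬c, v   [¬→-rule on 6]
8. a, v   [¬→-rule on 6]
Accessibility: uRu, uRv, vRv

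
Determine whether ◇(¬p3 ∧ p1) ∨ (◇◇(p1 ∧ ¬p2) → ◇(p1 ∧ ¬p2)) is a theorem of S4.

Tableau for the negation ¬(◇(¬p3 ∧ p1) ∨ (◇◇(p1 ∧ ¬p2) → ◇(p1 ∧ ¬p2))):
1. ¬(◇(¬p3 ∧ p1) ∨ (◇◇(p1 ∧ ¬p2) → ◇(p1 ∧ ¬p2))), 0
2. ¬◇(¬p3 ∧ p1), 0   [¬∨-rule on 1]
3. ¬(◇◇(p1 ∧ ¬p2) → ◇(p1 ∧ ¬p2)), 0   [¬∨-rule on 1]
4. ◇◇(p1 ∧ ¬p2), 0   [¬→-rule on 3]
5. ¬◇(p1 ∧ ¬p2), 0   [¬→-rule on 3]
6. ¬(¬p3 ∧ p1), 0   [¬◇-rule on 2 via 0R0]
7. ¬(p1 ∧ ¬p2), 0   [¬◇-rule on 5 via 0R0]
8. ¬p1, 0   [¬∧-rule on 6 (branches; this branch)]
9. p2, 0   [¬∧-rule on 7 (branches; this branch)]
10. ◇(p1 ∧ ¬p2), 1   [◇-rule on 4: fresh world 1, 0R1]
11. ¬(¬p3 ∧ p1), 1   [¬◇-rule on 2 via 0R1]
12. ¬(p1 ∧ ¬p2), 1   [¬◇-rule on 5 via 0R1]
13. ¬p1, 1   [¬∧-rule on 11 (branches; this branch)]
14. p2, 1   [¬∧-rule on 12 (branches; this branch)]
15. p1 ∧ ¬p2, 2   [◇-rule on 10: fresh world 2, 1R2]
16. p1, 2   [∧-rule on 15]
17. ¬p2, 2   [∧-rule on 15]
18. ¬(¬p3 ∧ p1), 2   [¬◇-rule on 2 via 0R2]
19. ¬(p1 ∧ ¬p2), 2   [¬◇-rule on 5 via 0R2]
20. p3, 2   [¬∧-rule on 18 (branches; this branch)]
21. p2, 2   [¬∧-rule on 19 (branches; this branch)]
Accessibility: 0R0, 0R1, 0R2, 1R1, 1R2, 2R2
Branch closes: p2 and ¬p2 both at 2.
Every branch of the negation's tableau closes; the branch above is one of them.

Valid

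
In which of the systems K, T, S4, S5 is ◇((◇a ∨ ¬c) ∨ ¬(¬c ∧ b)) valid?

T, S4, S5

T-tableau for the negation ¬◇((◇a ∨ ¬c) ∨ ¬(¬c ∧ b)):
1. ¬◇((◇a ∨ ¬c) ∨ ¬(¬c ∧ b)), u
2. ¬((◇a ∨ ¬c) ∨ ¬(¬c ∧ b)), u
3. ¬(◇a ∨ ¬c), u
4. ¬c ∧ b, u
5. ¬◇a, u
6. c, u
7. ¬c, u
8. b, u
Accessibility: uRu
Branch closes: c and ¬c both at u.
Every branch closes (one shown): valid in T, hence also in S4, S5 (every theorem of T is a theorem of S4 and S5).
K-tableau for the negation ¬◇((◇a ∨ ¬c) ∨ ¬(¬c ∧ b)):
1. ¬◇((◇a ∨ ¬c) ∨ ¬(¬c ∧ b)), u
Complete open branch: countermodel on a K-frame, so not valid in K.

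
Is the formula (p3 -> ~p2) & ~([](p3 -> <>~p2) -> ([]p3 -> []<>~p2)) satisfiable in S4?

No, unsatisfiable

1. (p3 -> ~p2) & ~([](p3 -> <>~p2) -> ([]p3 -> []<>~p2)), u
2. p3 -> ~p2, u
3. ~([](p3 -> <>~p2) -> ([]p3 -> []<>~p2)), u
4. [](p3 -> <>~p2), u
5. ~([]p3 -> []<>~p2), u
6. []p3, u
7. ~[]<>~p2, u
8. p3 -> <>~p2, u
9. p3, u
10. ~p2, u
11. <>~p2, u
12. ~<>~p2, v
13. p3 -> <>~p2, v
14. p3, v
15. p2, v
16. <>~p2, v
17. ~p2, w
18. p3 -> <>~p2, w
19. p3, w
20. <>~p2, w
21. ~p2, x
22. p3 -> <>~p2, x
23. p3, x
24. p2, x
Accessibility: uRu, uRv, uRw, uRx, vRv, vRx, wRw, xRx
Branch closes: p2 and ~p2 both at x.
(One branch shown.) All branches close.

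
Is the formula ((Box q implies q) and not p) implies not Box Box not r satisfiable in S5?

1. ((Box q implies q) and not p) implies not Box Box not r, 0
2. not Box Box not r, 0
3. not Box not r, 1
4. r, 2
Accessibility: 0R0, 0R1, 0R2, 1R0, 1R1, 1R2, 2R0, 2R1, 2R2

Satisfiable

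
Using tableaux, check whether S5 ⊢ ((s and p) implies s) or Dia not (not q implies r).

Tableau for the negation not (((s and p) implies s) or Dia not (not q implies r)):
1. not (((s and p) implies s) or Dia not (not q implies r)), u
2. not ((s and p) implies s), u
3. not Dia not (not q implies r), u
4. s and p, u
5. not s, u
6. s, u
7. p, u
Accessibility: uRu
Branch closes: s and not s both at u.
Every branch of the negation's tableau closes; the branch above is one of them.

Valid in S5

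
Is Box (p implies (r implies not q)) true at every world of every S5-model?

Tableau for the negation not Box (p implies (r implies not q)):
1. not Box (p implies (r implies not q)), w0
2. not (p implies (r implies not q)), w1   [neg-Box-rule on 1: fresh world w1, w0Rw1]
3. p, w1   [neg-implies-rule on 2]
4. not (r implies not q), w1   [neg-implies-rule on 2]
5. r, w1   [neg-implies-rule on 4]
6. q, w1   [neg-implies-rule on 4]
Accessibility: w0Rw0, w0Rw1, w1Rw0, w1Rw1
The negation has an open branch (countermodel exists).

Invalid (countermodel exists)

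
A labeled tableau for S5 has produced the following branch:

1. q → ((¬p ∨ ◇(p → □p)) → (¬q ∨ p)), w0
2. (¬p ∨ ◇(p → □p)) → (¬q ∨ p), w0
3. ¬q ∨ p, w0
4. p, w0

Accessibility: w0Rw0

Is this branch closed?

No, open

No atom appears with both signs at the same world.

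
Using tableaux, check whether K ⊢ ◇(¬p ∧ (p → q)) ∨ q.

Tableau for the negation ¬(◇(¬p ∧ (p → q)) ∨ q):
1. ¬(◇(¬p ∧ (p → q)) ∨ q), w0
2. ¬◇(¬p ∧ (p → q)), w0
3. ¬q, w0
The negation has an open branch (countermodel exists).

Invalid (countermodel exists)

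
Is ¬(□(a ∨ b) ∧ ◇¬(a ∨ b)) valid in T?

Tableau for the negation □(a ∨ b) ∧ ◇¬(a ∨ b):
1. □(a ∨ b) ∧ ◇¬(a ∨ b), u
2. □(a ∨ b), u
3. ◇¬(a ∨ b), u
4. a ∨ b, u
5. b, u
6. ¬(a ∨ b), v
7. ¬a, v
8. ¬b, v
9. a ∨ b, v
10. b, v
Accessibility: uRu, uRv, vRv
Branch closes: b and ¬b both at v.
Every branch of the negation's tableau closes; the branch above is one of them.

Valid in T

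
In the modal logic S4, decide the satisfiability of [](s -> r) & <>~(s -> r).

1. [](s -> r) & <>~(s -> r), w0
2. [](s -> r), w0
3. <>~(s -> r), w0
4. s -> r, w0
5. r, w0
6. ~(s -> r), w1
7. s, w1
8. ~r, w1
9. s -> r, w1
10. r, w1
Accessibility: w0Rw0, w0Rw1, w1Rw1
Branch closes: r and ~r both at w1.
Every branch closes; the branch above is one of them.

Unsatisfiable (every branch closes)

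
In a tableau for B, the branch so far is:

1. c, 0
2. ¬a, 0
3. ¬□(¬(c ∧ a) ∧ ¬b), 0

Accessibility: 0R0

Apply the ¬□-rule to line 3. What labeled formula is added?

a fresh world 1 with 0R1, and ¬(¬(c ∧ a) ∧ ¬b) at 1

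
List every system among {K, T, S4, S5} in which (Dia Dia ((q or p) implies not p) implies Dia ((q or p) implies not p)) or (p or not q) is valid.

T, S4, S5

T-tableau for the negation not ((Dia Dia ((q or p) implies not p) implies Dia ((q or p) implies not p)) or (p or not q)):
1. not ((Dia Dia ((q or p) implies not p) implies Dia ((q or p) implies not p)) or (p or not q)), u
2. not (Dia Dia ((q or p) implies not p) implies Dia ((q or p) implies not p)), u
3. not (p or not q), u
4. Dia Dia ((q or p) implies not p), u
5. not Dia ((q or p) implies not p), u
6. not p, u
7. q, u
8. not ((q or p) implies not p), u
9. q or p, u
10. p, u
Accessibility: uRu
Branch closes: p and not p both at u.
Every branch closes (one shown): valid in T, hence also in S4, S5 (every theorem of T is a theorem of S4 and S5).
K-tableau for the negation not ((Dia Dia ((q or p) implies not p) implies Dia ((q or p) implies not p)) or (p or not q)):
1. not ((Dia Dia ((q or p) implies not p) implies Dia ((q or p) implies not p)) or (p or not q)), u
2. not (Dia Dia ((q or p) implies not p) implies Dia ((q or p) implies not p)), u
3. not (p or not q), u
4. Dia Dia ((q or p) implies not p), u
5. not Dia ((q or p) implies not p), u
6. not p, u
7. q, u
8. Dia ((q or p) implies not p), v
9. not ((q or p) implies not p), v
10. q or p, v
11. p, v
12. (q or p) implies not p, w
13. not p, w
Accessibility: uRv, vRw
Complete open branch: countermodel on a K-frame, so not valid in K.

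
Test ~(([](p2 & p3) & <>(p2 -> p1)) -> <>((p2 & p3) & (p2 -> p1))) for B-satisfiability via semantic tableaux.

1. ~(([](p2 & p3) & <>(p2 -> p1)) -> <>((p2 & p3) & (p2 -> p1))), u
2. [](p2 & p3) & <>(p2 -> p1), u
3. ~<>((p2 & p3) & (p2 -> p1)), u
4. [](p2 & p3), u
5. <>(p2 -> p1), u
6. ~((p2 & p3) & (p2 -> p1)), u
7. p2 & p3, u
8. p2, u
9. p3, u
10. ~(p2 -> p1), u
11. ~p1, u
12. p2 -> p1, v
13. ~((p2 & p3) & (p2 -> p1)), v
14. p2 & p3, v
15. p2, v
16. p3, v
17. p1, v
18. ~(p2 -> p1), v
19. ~p1, v
Accessibility: uRu, uRv, vRu, vRv
Branch closes: p1 and ~p1 both at v.
Every branch closes; the branch above is one of them.

Unsatisfiable (every branch closes)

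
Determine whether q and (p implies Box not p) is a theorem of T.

Tableau for the negation not (q and (p implies Box not p)):
1. not (q and (p implies Box not p)), u
2. not (p implies Box not p), u
3. p, u
4. not Box not p, u
5. p, v
Accessibility: uRu, uRv, vRv
The negation has an open branch (countermodel exists).

Not valid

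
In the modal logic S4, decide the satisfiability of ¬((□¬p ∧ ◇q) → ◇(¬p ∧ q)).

1. ¬((□¬p ∧ ◇q) → ◇(¬p ∧ q)), w0
2. □¬p ∧ ◇q, w0
3. ¬◇(¬p ∧ q), w0
4. □¬p, w0
5. ◇q, w0
6. ¬(¬p ∧ q), w0
7. ¬p, w0
8. ¬q, w0
9. q, w1
10. ¬(¬p ∧ q), w1
11. ¬p, w1
12. ¬q, w1
Accessibility: w0Rw0, w0Rw1, w1Rw1
Branch closes: q and ¬q both at w1.
(One branch shown.) All branches close.

Unsatisfiable (every branch closes)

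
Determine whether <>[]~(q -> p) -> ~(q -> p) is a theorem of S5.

Valid in S5

Tableau for the negation ~(<>[]~(q -> p) -> ~(q -> p)):
1. ~(<>[]~(q -> p) -> ~(q -> p)), u
2. <>[]~(q -> p), u
3. q -> p, u
4. p, u
5. []~(q -> p), v
6. ~(q -> p), u
7. q, u
8. ~p, u
Accessibility: uRu, uRv, vRu, vRv
Branch closes: p and ~p both at u.
All branches of the negation close; one closing branch shown above.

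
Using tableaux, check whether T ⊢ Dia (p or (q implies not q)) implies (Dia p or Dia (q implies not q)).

Tableau for the negation not (Dia (p or (q implies not q)) implies (Dia p or Dia (q implies not q))):
1. not (Dia (p or (q implies not q)) implies (Dia p or Dia (q implies not q))), w0
2. Dia (p or (q implies not q)), w0   [neg-implies-rule on 1]
3. not (Dia p or Dia (q implies not q)), w0   [neg-implies-rule on 1]
4. not Dia p, w0   [neg-or-rule on 3]
5. not Dia (q implies not q), w0   [neg-or-rule on 3]
6. not p, w0   [neg-Dia-rule on 4 via w0Rw0]
7. not (q implies not q), w0   [neg-Dia-rule on 5 via w0Rw0]
8. q, w0   [neg-implies-rule on 7]
9. p or (q implies not q), w1   [Dia-rule on 2: fresh world w1, w0Rw1]
10. not p, w1   [neg-Dia-rule on 4 via w0Rw1]
11. not (q implies not q), w1   [neg-Dia-rule on 5 via w0Rw1]
12. q, w1   [neg-implies-rule on 11]
13. q implies not q, w1   [or-rule on 9 (branches; this branch)]
14. not q, w1   [implies-rule on 13 (branches; this branch)]
Accessibility: w0Rw0, w0Rw1, w1Rw1
Branch closes: q and not q both at w1.
All branches of the negation close; one closing branch shown above.

Valid in T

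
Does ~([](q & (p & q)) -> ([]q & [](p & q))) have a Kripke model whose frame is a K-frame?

1. ~([](q & (p & q)) -> ([]q & [](p & q))), 0
2. [](q & (p & q)), 0
3. ~([]q & [](p & q)), 0
4. ~[](p & q), 0
5. ~(p & q), 1
6. q & (p & q), 1
7. q, 1
8. p & q, 1
9. p, 1
10. ~q, 1
Accessibility: 0R1
Branch closes: q and ~q both at 1.
Every branch closes; the branch above is one of them.

No, unsatisfiable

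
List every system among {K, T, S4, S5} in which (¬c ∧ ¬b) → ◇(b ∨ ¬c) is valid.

T, S4, S5

K-tableau for the negation ¬((¬c ∧ ¬b) → ◇(b ∨ ¬c)):
1. ¬((¬c ∧ ¬b) → ◇(b ∨ ¬c)), u
2. ¬c ∧ ¬b, u
3. ¬◇(b ∨ ¬c), u
4. ¬c, u
5. ¬b, u
Complete open branch: countermodel on a K-frame, so not valid in K.
T-tableau for the negation ¬((¬c ∧ ¬b) → ◇(b ∨ ¬c)):
1. ¬((¬c ∧ ¬b) → ◇(b ∨ ¬c)), u
2. ¬c ∧ ¬b, u
3. ¬◇(b ∨ ¬c), u
4. ¬c, u
5. ¬b, u
6. ¬(b ∨ ¬c), u
7. c, u
Accessibility: uRu
Branch closes: c and ¬c both at u.
Every branch closes (one shown): valid in T, hence also in S4, S5 (every theorem of T is a theorem of S4 and S5).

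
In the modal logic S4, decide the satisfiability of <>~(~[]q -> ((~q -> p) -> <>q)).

Satisfiable

1. <>~(~[]q -> ((~q -> p) -> <>q)), 0
2. ~(~[]q -> ((~q -> p) -> <>q)), 1
3. ~[]q, 1
4. ~((~q -> p) -> <>q), 1
5. ~q -> p, 1
6. ~<>q, 1
7. ~q, 1
8. p, 1
9. ~q, 2
Accessibility: 0R0, 0R1, 0R2, 1R1, 1R2, 2R2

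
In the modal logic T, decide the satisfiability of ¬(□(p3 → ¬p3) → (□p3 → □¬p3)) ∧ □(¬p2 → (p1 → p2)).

No, unsatisfiable

1. ¬(□(p3 → ¬p3) → (□p3 → □¬p3)) ∧ □(¬p2 → (p1 → p2)), u
2. ¬(□(p3 → ¬p3) → (□p3 → □¬p3)), u
3. □(¬p2 → (p1 → p2)), u
4. □(p3 → ¬p3), u
5. ¬(□p3 → □¬p3), u
6. □p3, u
7. ¬□¬p3, u
8. ¬p2 → (p1 → p2), u
9. p3 → ¬p3, u
10. p3, u
11. p1 → p2, u
12. ¬p3, u
Accessibility: uRu
Branch closes: p3 and ¬p3 both at u.
(One branch shown.) All branches close.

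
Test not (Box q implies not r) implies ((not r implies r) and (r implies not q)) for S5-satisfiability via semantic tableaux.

Satisfiable (open branch found)

1. not (Box q implies not r) implies ((not r implies r) and (r implies not q)), 0
2. (not r implies r) and (r implies not q), 0   [implies-rule on 1 (branches; this branch)]
3. not r implies r, 0   [and-rule on 2]
4. r implies not q, 0   [and-rule on 2]
5. r, 0   [implies-rule on 3 (branches; this branch)]
6. not q, 0   [implies-rule on 4 (branches; this branch)]
Accessibility: 0R0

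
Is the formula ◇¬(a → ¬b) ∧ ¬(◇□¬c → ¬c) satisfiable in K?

1. ◇¬(a → ¬b) ∧ ¬(◇□¬c → ¬c), 0
2. ◇¬(a → ¬b), 0
3. ¬(◇□¬c → ¬c), 0
4. ◇□¬c, 0
5. c, 0
6. ¬(a → ¬b), 1
7. a, 1
8. b, 1
9. □¬c, 2
Accessibility: 0R1, 0R2

Satisfiable (open branch found)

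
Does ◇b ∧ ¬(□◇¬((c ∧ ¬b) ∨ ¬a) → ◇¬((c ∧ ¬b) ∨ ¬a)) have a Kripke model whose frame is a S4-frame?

No, unsatisfiable

1. ◇b ∧ ¬(□◇¬((c ∧ ¬b) ∨ ¬a) → ◇¬((c ∧ ¬b) ∨ ¬a)), w0
2. ◇b, w0   [∧-rule on 1]
3. ¬(□◇¬((c ∧ ¬b) ∨ ¬a) → ◇¬((c ∧ ¬b) ∨ ¬a)), w0   [∧-rule on 1]
4. □◇¬((c ∧ ¬b) ∨ ¬a), w0   [¬→-rule on 3]
5. ¬◇¬((c ∧ ¬b) ∨ ¬a), w0   [¬→-rule on 3]
6. ◇¬((c ∧ ¬b) ∨ ¬a), w0   [□-rule on 4 via w0Rw0]
7. (c ∧ ¬b) ∨ ¬a, w0   [¬◇-rule on 5 via w0Rw0]
8. c ∧ ¬b, w0   [∨-rule on 7 (branches; this branch)]
9. c, w0   [∧-rule on 8]
10. ¬b, w0   [∧-rule on 8]
11. b, w1   [◇-rule on 2: fresh world w1, w0Rw1]
12. ◇¬((c ∧ ¬b) ∨ ¬a), w1   [□-rule on 4 via w0Rw1]
13. (c ∧ ¬b) ∨ ¬a, w1   [¬◇-rule on 5 via w0Rw1]
14. ¬a, w1   [∨-rule on 13 (branches; this branch)]
15. ¬((c ∧ ¬b) ∨ ¬a), w2   [◇-rule on 6: fresh world w2, w0Rw2]
16. ¬(c ∧ ¬b), w2   [¬∨-rule on 15]
17. a, w2   [¬∨-rule on 15]
18. ◇¬((c ∧ ¬b) ∨ ¬a), w2   [□-rule on 4 via w0Rw2]
19. (c ∧ ¬b) ∨ ¬a, w2   [¬◇-rule on 5 via w0Rw2]
20. b, w2   [¬∧-rule on 16 (branches; this branch)]
21. c ∧ ¬b, w2   [∨-rule on 19 (branches; this branch)]
22. c, w2   [∧-rule on 21]
23. ¬b, w2   [∧-rule on 21]
Accessibility: w0Rw0, w0Rw1, w0Rw2, w1Rw1, w2Rw2
Branch closes: b and ¬b both at w2.
Every branch closes; the branch above is one of them.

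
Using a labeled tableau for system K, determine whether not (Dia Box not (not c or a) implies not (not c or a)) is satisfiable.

Satisfiable (open branch found)

1. not (Dia Box not (not c or a) implies not (not c or a)), w0
2. Dia Box not (not c or a), w0
3. not c or a, w0
4. a, w0
5. Box not (not c or a), w1
Accessibility: w0Rw1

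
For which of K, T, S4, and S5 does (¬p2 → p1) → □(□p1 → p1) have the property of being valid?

K-tableau for the negation ¬((¬p2 → p1) → □(□p1 → p1)):
1. ¬((¬p2 → p1) → □(□p1 → p1)), u
2. ¬p2 → p1, u   [¬→-rule on 1]
3. ¬□(□p1 → p1), u   [¬→-rule on 1]
4. p1, u   [→-rule on 2 (branches; this branch)]
5. ¬(□p1 → p1), v   [¬□-rule on 3: fresh world v, uRv]
6. □p1, v   [¬→-rule on 5]
7. ¬p1, v   [¬→-rule on 5]
Accessibility: uRv
Complete open branch: countermodel on a K-frame, so not valid in K.
T-tableau for the negation ¬((¬p2 → p1) → □(□p1 → p1)):
1. ¬((¬p2 → p1) → □(□p1 → p1)), u
2. ¬p2 → p1, u   [¬→-rule on 1]
3. ¬□(□p1 → p1), u   [¬→-rule on 1]
4. p1, u   [→-rule on 2 (branches; this branch)]
5. ¬(□p1 → p1), v   [¬□-rule on 3: fresh world v, uRv]
6. □p1, v   [¬→-rule on 5]
7. ¬p1, v   [¬→-rule on 5]
8. p1, v   [□-rule on 6 via vRv]
Accessibility: uRu, uRv, vRv
Branch closes: p1 and ¬p1 both at v.
Every branch closes (one shown): valid in T, hence also in S4, S5 (every theorem of T is a theorem of S4 and S5).

T, S4, S5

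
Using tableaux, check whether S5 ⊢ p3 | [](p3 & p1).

Invalid (countermodel exists)

Tableau for the negation ~(p3 | [](p3 & p1)):
1. ~(p3 | [](p3 & p1)), w0
2. ~p3, w0
3. ~[](p3 & p1), w0
4. ~(p3 & p1), w1
5. ~p1, w1
Accessibility: w0Rw0, w0Rw1, w1Rw0, w1Rw1
The negation has an open branch (countermodel exists).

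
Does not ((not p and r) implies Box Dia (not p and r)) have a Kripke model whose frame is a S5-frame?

1. not ((not p and r) implies Box Dia (not p and r)), 0
2. not p and r, 0
3. not Box Dia (not p and r), 0
4. not p, 0
5. r, 0
6. not Dia (not p and r), 1
7. not (not p and r), 0
8. not (not p and r), 1
9. not r, 0
Accessibility: 0R0, 0R1, 1R0, 1R1
Branch closes: r and not r both at 0.
(One branch shown.) All branches close.

Unsatisfiable (every branch closes)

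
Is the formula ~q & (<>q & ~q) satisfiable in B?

1. ~q & (<>q & ~q), 0
2. ~q, 0   [&-rule on 1]
3. <>q & ~q, 0   [&-rule on 1]
4. <>q, 0   [&-rule on 3]
5. q, 1   [<>-rule on 4: fresh world 1, 0R1]
Accessibility: 0R0, 0R1, 1R0, 1R1

Satisfiable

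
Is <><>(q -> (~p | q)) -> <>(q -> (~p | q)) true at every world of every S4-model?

Valid in S4

Tableau for the negation ~(<><>(q -> (~p | q)) -> <>(q -> (~p | q))):
1. ~(<><>(q -> (~p | q)) -> <>(q -> (~p | q))), u
2. <><>(q -> (~p | q)), u
3. ~<>(q -> (~p | q)), u
4. ~(q -> (~p | q)), u
5. q, u
6. ~(~p | q), u
7. p, u
8. ~q, u
Accessibility: uRu
Branch closes: q and ~q both at u.
Every branch of the negation's tableau closes; the branch above is one of them.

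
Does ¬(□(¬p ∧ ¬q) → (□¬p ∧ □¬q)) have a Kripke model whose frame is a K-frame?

1. ¬(□(¬p ∧ ¬q) → (□¬p ∧ □¬q)), w0
2. □(¬p ∧ ¬q), w0
3. ¬(□¬p ∧ □¬q), w0
4. ¬□¬q, w0
5. q, w1
6. ¬p ∧ ¬q, w1
7. ¬p, w1
8. ¬q, w1
Accessibility: w0Rw1
Branch closes: q and ¬q both at w1.
All branches of the tableau close; one closing branch shown above.

Unsatisfiable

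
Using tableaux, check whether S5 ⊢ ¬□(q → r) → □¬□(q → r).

Valid

Tableau for the negation ¬(¬□(q → r) → □¬□(q → r)):
1. ¬(¬□(q → r) → □¬□(q → r)), 0
2. ¬□(q → r), 0
3. ¬□¬□(q → r), 0
4. ¬(q → r), 1
5. q, 1
6. ¬r, 1
7. □(q → r), 2
8. q → r, 0
9. q → r, 1
10. q → r, 2
11. r, 0
12. r, 1
Accessibility: 0R0, 0R1, 0R2, 1R0, 1R1, 1R2, 2R0, 2R1, 2R2
Branch closes: r and ¬r both at 1.
All branches of the negation close; one closing branch shown above.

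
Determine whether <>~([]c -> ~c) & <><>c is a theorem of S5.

Not valid

Tableau for the negation ~(<>~([]c -> ~c) & <><>c):
1. ~(<>~([]c -> ~c) & <><>c), u
2. ~<><>c, u   [~&-rule on 1 (branches; this branch)]
3. ~<>c, u   [~<>-rule on 2 via uRu]
4. ~c, u   [~<>-rule on 3 via uRu]
Accessibility: uRu
The negation has an open branch (countermodel exists).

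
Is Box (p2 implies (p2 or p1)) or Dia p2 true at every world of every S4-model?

Yes, valid

Tableau for the negation not (Box (p2 implies (p2 or p1)) or Dia p2):
1. not (Box (p2 implies (p2 or p1)) or Dia p2), w0
2. not Box (p2 implies (p2 or p1)), w0
3. not Dia p2, w0
4. not p2, w0
5. not (p2 implies (p2 or p1)), w1
6. p2, w1
7. not (p2 or p1), w1
8. not p2, w1
9. not p1, w1
Accessibility: w0Rw0, w0Rw1, w1Rw1
Branch closes: p2 and not p2 both at w1.
Every branch of the negation's tableau closes; the branch above is one of them.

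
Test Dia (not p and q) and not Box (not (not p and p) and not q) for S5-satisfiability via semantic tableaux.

1. Dia (not p and q) and not Box (not (not p and p) and not q), w0
2. Dia (not p and q), w0
3. not Box (not (not p and p) and not q), w0
4. not p and q, w1
5. not p, w1
6. q, w1
7. not (not (not p and p) and not q), w2
8. q, w2
Accessibility: w0Rw0, w0Rw1, w0Rw2, w1Rw0, w1Rw1, w1Rw2, w2Rw0, w2Rw1, w2Rw2

Satisfiable (open branch found)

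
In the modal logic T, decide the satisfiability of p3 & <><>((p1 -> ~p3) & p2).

1. p3 & <><>((p1 -> ~p3) & p2), w0
2. p3, w0
3. <><>((p1 -> ~p3) & p2), w0
4. <>((p1 -> ~p3) & p2), w1
5. (p1 -> ~p3) & p2, w2
6. p1 -> ~p3, w2
7. p2, w2
8. ~p3, w2
Accessibility: w0Rw0, w0Rw1, w1Rw1, w1Rw2, w2Rw2

Yes, satisfiable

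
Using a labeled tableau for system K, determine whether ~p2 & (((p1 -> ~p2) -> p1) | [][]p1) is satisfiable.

1. ~p2 & (((p1 -> ~p2) -> p1) | [][]p1), 0
2. ~p2, 0   [&-rule on 1]
3. ((p1 -> ~p2) -> p1) | [][]p1, 0   [&-rule on 1]
4. [][]p1, 0   [|-rule on 3 (branches; this branch)]

Satisfiable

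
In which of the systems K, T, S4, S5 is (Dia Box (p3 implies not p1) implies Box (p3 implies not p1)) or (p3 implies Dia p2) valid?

S4-tableau for the negation not ((Dia Box (p3 implies not p1) implies Box (p3 implies not p1)) or (p3 implies Dia p2)):
1. not ((Dia Box (p3 implies not p1) implies Box (p3 implies not p1)) or (p3 implies Dia p2)), 0
2. not (Dia Box (p3 implies not p1) implies Box (p3 implies not p1)), 0
3. not (p3 implies Dia p2), 0
4. Dia Box (p3 implies not p1), 0
5. not Box (p3 implies not p1), 0
6. p3, 0
7. not Dia p2, 0
8. not p2, 0
9. Box (p3 implies not p1), 1
10. not p2, 1
11. p3 implies not p1, 1
12. not p1, 1
13. not (p3 implies not p1), 2
14. p3, 2
15. p1, 2
16. not p2, 2
Accessibility: 0R0, 0R1, 0R2, 1R1, 2R2
Complete open branch: countermodel on an S4-frame, so not valid in S4, nor in K, T (the same frame is also a K-frame and a T-frame).
S5-tableau for the negation not ((Dia Box (p3 implies not p1) implies Box (p3 implies not p1)) or (p3 implies Dia p2)):
1. not ((Dia Box (p3 implies not p1) implies Box (p3 implies not p1)) or (p3 implies Dia p2)), 0
2. not (Dia Box (p3 implies not p1) implies Box (p3 implies not p1)), 0
3. not (p3 implies Dia p2), 0
4. Dia Box (p3 implies not p1), 0
5. not Box (p3 implies not p1), 0
6. p3, 0
7. not Dia p2, 0
8. not p2, 0
9. Box (p3 implies not p1), 1
10. not p2, 1
11. p3 implies not p1, 0
12. p3 implies not p1, 1
13. not p1, 0
14. not p1, 1
15. not (p3 implies not p1), 2
16. p3, 2
17. p1, 2
18. not p2, 2
19. p3 implies not p1, 2
20. not p1, 2
Accessibility: 0R0, 0R1, 0R2, 1R0, 1R1, 1R2, 2R0, 2R1, 2R2
Branch closes: p1 and not p1 both at 2.
Every branch closes (one shown): valid in S5.

S5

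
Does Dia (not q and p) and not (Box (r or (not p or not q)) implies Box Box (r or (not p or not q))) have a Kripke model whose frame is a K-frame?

1. Dia (not q and p) and not (Box (r or (not p or not q)) implies Box Box (r or (not p or not q))), w0
2. Dia (not q and p), w0
3. not (Box (r or (not p or not q)) implies Box Box (r or (not p or not q))), w0
4. Box (r or (not p or not q)), w0
5. not Box Box (r or (not p or not q)), w0
6. not q and p, w1
7. not q, w1
8. p, w1
9. r or (not p or not q), w1
10. not p or not q, w1
11. not Box (r or (not p or not q)), w2
12. r or (not p or not q), w2
13. not p or not q, w2
14. not q, w2
15. not (r or (not p or not q)), w3
16. not r, w3
17. not (not p or not q), w3
18. p, w3
19. q, w3
Accessibility: w0Rw1, w0Rw2, w2Rw3

Yes, satisfiable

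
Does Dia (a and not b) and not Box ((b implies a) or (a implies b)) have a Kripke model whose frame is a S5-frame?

1. Dia (a and not b) and not Box ((b implies a) or (a implies b)), u
2. Dia (a and not b), u
3. not Box ((b implies a) or (a implies b)), u
4. a and not b, v
5. a, v
6. not b, v
7. not ((b implies a) or (a implies b)), w
8. not (b implies a), w
9. not (a implies b), w
10. b, w
11. not a, w
12. a, w
13. not b, w
Accessibility: uRu, uRv, uRw, vRu, vRv, vRw, wRu, wRv, wRw
Branch closes: a and not a both at w.
All branches of the tableau close; one closing branch shown above.

Unsatisfiable (every branch closes)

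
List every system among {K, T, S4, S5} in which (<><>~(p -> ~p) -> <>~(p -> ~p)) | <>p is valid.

S4, S5

T-tableau for the negation ~((<><>~(p -> ~p) -> <>~(p -> ~p)) | <>p):
1. ~((<><>~(p -> ~p) -> <>~(p -> ~p)) | <>p), w0
2. ~(<><>~(p -> ~p) -> <>~(p -> ~p)), w0   [~|-rule on 1]
3. ~<>p, w0   [~|-rule on 1]
4. <><>~(p -> ~p), w0   [~->-rule on 2]
5. ~<>~(p -> ~p), w0   [~->-rule on 2]
6. ~p, w0   [~<>-rule on 3 via w0Rw0]
7. p -> ~p, w0   [~<>-rule on 5 via w0Rw0]
8. <>~(p -> ~p), w1   [<>-rule on 4: fresh world w1, w0Rw1]
9. ~p, w1   [~<>-rule on 3 via w0Rw1]
10. p -> ~p, w1   [~<>-rule on 5 via w0Rw1]
11. ~(p -> ~p), w2   [<>-rule on 8: fresh world w2, w1Rw2]
12. p, w2   [~->-rule on 11]
Accessibility: w0Rw0, w0Rw1, w1Rw1, w1Rw2, w2Rw2
Complete open branch: countermodel on a T-frame, so not valid in T, nor in K (the same frame is also a K-frame).
S4-tableau for the negation ~((<><>~(p -> ~p) -> <>~(p -> ~p)) | <>p):
1. ~((<><>~(p -> ~p) -> <>~(p -> ~p)) | <>p), w0
2. ~(<><>~(p -> ~p) -> <>~(p -> ~p)), w0   [~|-rule on 1]
3. ~<>p, w0   [~|-rule on 1]
4. <><>~(p -> ~p), w0   [~->-rule on 2]
5. ~<>~(p -> ~p), w0   [~->-rule on 2]
6. ~p, w0   [~<>-rule on 3 via w0Rw0]
7. p -> ~p, w0   [~<>-rule on 5 via w0Rw0]
8. <>~(p -> ~p), w1   [<>-rule on 4: fresh world w1, w0Rw1]
9. ~p, w1   [~<>-rule on 3 via w0Rw1]
10. p -> ~p, w1   [~<>-rule on 5 via w0Rw1]
11. ~(p -> ~p), w2   [<>-rule on 8: fresh world w2, w1Rw2]
12. p, w2   [~->-rule on 11]
13. ~p, w2   [~<>-rule on 3 via w0Rw2]
Accessibility: w0Rw0, w0Rw1, w0Rw2, w1Rw1, w1Rw2, w2Rw2
Branch closes: p and ~p both at w2.
Every branch closes (one shown): valid in S4, hence also in S5 (every theorem of S4 is a theorem of S5).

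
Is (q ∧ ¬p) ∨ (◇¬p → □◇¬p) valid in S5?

Tableau for the negation ¬((q ∧ ¬p) ∨ (◇¬p → □◇¬p)):
1. ¬((q ∧ ¬p) ∨ (◇¬p → □◇¬p)), 0
2. ¬(q ∧ ¬p), 0   [¬∨-rule on 1]
3. ¬(◇¬p → □◇¬p), 0   [¬∨-rule on 1]
4. ◇¬p, 0   [¬→-rule on 3]
5. ¬□◇¬p, 0   [¬→-rule on 3]
6. ¬q, 0   [¬∧-rule on 2 (branches; this branch)]
7. ¬p, 1   [◇-rule on 4: fresh world 1, 0R1]
8. ¬◇¬p, 2   [¬□-rule on 5: fresh world 2, 0R2]
9. p, 0   [¬◇-rule on 8 via 2R0]
10. p, 1   [¬◇-rule on 8 via 2R1]
Accessibility: 0R0, 0R1, 0R2, 1R0, 1R1, 1R2, 2R0, 2R1, 2R2
Branch closes: p and ¬p both at 1.
Every branch of the negation's tableau closes; the branch above is one of them.

Valid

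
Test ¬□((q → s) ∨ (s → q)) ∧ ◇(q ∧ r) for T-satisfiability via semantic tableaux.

Unsatisfiable

1. ¬□((q → s) ∨ (s → q)) ∧ ◇(q ∧ r), u
2. ¬□((q → s) ∨ (s → q)), u   [∧-rule on 1]
3. ◇(q ∧ r), u   [∧-rule on 1]
4. ¬((q → s) ∨ (s → q)), v   [¬□-rule on 2: fresh world v, uRv]
5. ¬(q → s), v   [¬∨-rule on 4]
6. ¬(s → q), v   [¬∨-rule on 4]
7. q, v   [¬→-rule on 5]
8. ¬s, v   [¬→-rule on 5]
9. s, v   [¬→-rule on 6]
10. ¬q, v   [¬→-rule on 6]
Accessibility: uRu, uRv, vRv
Branch closes: s and ¬s both at v.
Every branch closes; the branch above is one of them.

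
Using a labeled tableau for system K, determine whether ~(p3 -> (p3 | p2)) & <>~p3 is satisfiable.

1. ~(p3 -> (p3 | p2)) & <>~p3, u
2. ~(p3 -> (p3 | p2)), u   [&-rule on 1]
3. <>~p3, u   [&-rule on 1]
4. p3, u   [~->-rule on 2]
5. ~(p3 | p2), u   [~->-rule on 2]
6. ~p3, u   [~|-rule on 5]
7. ~p2, u   [~|-rule on 5]
Branch closes: p3 and ~p3 both at u.
(One branch shown.) All branches close.

No, unsatisfiable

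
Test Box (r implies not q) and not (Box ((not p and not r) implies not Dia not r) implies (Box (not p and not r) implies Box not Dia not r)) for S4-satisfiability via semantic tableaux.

1. Box (r implies not q) and not (Box ((not p and not r) implies not Dia not r) implies (Box (not p and not r) implies Box not Dia not r)), u
2. Box (r implies not q), u   [and-rule on 1]
3. not (Box ((not p and not r) implies not Dia not r) implies (Box (not p and not r) implies Box not Dia not r)), u   [and-rule on 1]
4. Box ((not p and not r) implies not Dia not r), u   [neg-implies-rule on 3]
5. not (Box (not p and not r) implies Box not Dia not r), u   [neg-implies-rule on 3]
6. Box (not p and not r), u   [neg-implies-rule on 5]
7. not Box not Dia not r, u   [neg-implies-rule on 5]
8. r implies not q, u   [Box-rule on 2 via uRu]
9. (not p and not r) implies not Dia not r, u   [Box-rule on 4 via uRu]
10. not p and not r, u   [Box-rule on 6 via uRu]
11. not p, u   [and-rule on 10]
12. not r, u   [and-rule on 10]
13. not q, u   [implies-rule on 8 (branches; this branch)]
14. not Dia not r, u   [implies-rule on 9 (branches; this branch)]
15. r, u   [neg-Dia-rule on 14 via uRu]
Accessibility: uRu
Branch closes: r and not r both at u.
Every branch closes; the branch above is one of them.

No, unsatisfiable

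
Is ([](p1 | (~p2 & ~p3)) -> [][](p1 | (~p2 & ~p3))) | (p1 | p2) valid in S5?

Tableau for the negation ~(([](p1 | (~p2 & ~p3)) -> [][](p1 | (~p2 & ~p3))) | (p1 | p2)):
1. ~(([](p1 | (~p2 & ~p3)) -> [][](p1 | (~p2 & ~p3))) | (p1 | p2)), w0
2. ~([](p1 | (~p2 & ~p3)) -> [][](p1 | (~p2 & ~p3))), w0
3. ~(p1 | p2), w0
4. [](p1 | (~p2 & ~p3)), w0
5. ~[][](p1 | (~p2 & ~p3)), w0
6. ~p1, w0
7. ~p2, w0
8. p1 | (~p2 & ~p3), w0
9. ~p2 & ~p3, w0
10. ~p3, w0
11. ~[](p1 | (~p2 & ~p3)), w1
12. p1 | (~p2 & ~p3), w1
13. ~p2 & ~p3, w1
14. ~p2, w1
15. ~p3, w1
16. ~(p1 | (~p2 & ~p3)), w2
17. ~p1, w2
18. ~(~p2 & ~p3), w2
19. p1 | (~p2 & ~p3), w2
20. p3, w2
21. ~p2 & ~p3, w2
22. ~p2, w2
23. ~p3, w2
Accessibility: w0Rw0, w0Rw1, w0Rw2, w1Rw0, w1Rw1, w1Rw2, w2Rw0, w2Rw1, w2Rw2
Branch closes: p3 and ~p3 both at w2.
Every branch of the negation's tableau closes; the branch above is one of them.

Yes, valid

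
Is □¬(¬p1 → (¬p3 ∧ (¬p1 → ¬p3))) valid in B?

Tableau for the negation ¬□¬(¬p1 → (¬p3 ∧ (¬p1 → ¬p3))):
1. ¬□¬(¬p1 → (¬p3 ∧ (¬p1 → ¬p3))), u
2. ¬p1 → (¬p3 ∧ (¬p1 → ¬p3)), v   [¬□-rule on 1: fresh world v, uRv]
3. ¬p3 ∧ (¬p1 → ¬p3), v   [→-rule on 2 (branches; this branch)]
4. ¬p3, v   [∧-rule on 3]
5. ¬p1 → ¬p3, v   [∧-rule on 3]
Accessibility: uRu, uRv, vRu, vRv
The negation has an open branch (countermodel exists).

Not valid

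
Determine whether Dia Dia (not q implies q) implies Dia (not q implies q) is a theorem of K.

Invalid (countermodel exists)

Tableau for the negation not (Dia Dia (not q implies q) implies Dia (not q implies q)):
1. not (Dia Dia (not q implies q) implies Dia (not q implies q)), w0
2. Dia Dia (not q implies q), w0
3. not Dia (not q implies q), w0
4. Dia (not q implies q), w1
5. not (not q implies q), w1
6. not q, w1
7. not q implies q, w2
8. q, w2
Accessibility: w0Rw1, w1Rw2
The negation has an open branch (countermodel exists).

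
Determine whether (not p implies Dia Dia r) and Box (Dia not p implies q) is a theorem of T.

Tableau for the negation not ((not p implies Dia Dia r) and Box (Dia not p implies q)):
1. not ((not p implies Dia Dia r) and Box (Dia not p implies q)), u
2. not Box (Dia not p implies q), u
3. not (Dia not p implies q), v
4. Dia not p, v
5. not q, v
6. not p, w
Accessibility: uRu, uRv, vRv, vRw, wRw
The negation has an open branch (countermodel exists).

No, not valid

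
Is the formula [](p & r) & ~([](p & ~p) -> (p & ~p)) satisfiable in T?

1. [](p & r) & ~([](p & ~p) -> (p & ~p)), 0
2. [](p & r), 0
3. ~([](p & ~p) -> (p & ~p)), 0
4. [](p & ~p), 0
5. ~(p & ~p), 0
6. p & r, 0
7. p, 0
8. r, 0
9. p & ~p, 0
10. ~p, 0
Accessibility: 0R0
Branch closes: p and ~p both at 0.
(One branch shown.) All branches close.

Unsatisfiable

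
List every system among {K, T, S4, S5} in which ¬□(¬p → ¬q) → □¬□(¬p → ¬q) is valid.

S5-tableau for the negation ¬(¬□(¬p → ¬q) → □¬□(¬p → ¬q)):
1. ¬(¬□(¬p → ¬q) → □¬□(¬p → ¬q)), 0
2. ¬□(¬p → ¬q), 0   [¬→-rule on 1]
3. ¬□¬□(¬p → ¬q), 0   [¬→-rule on 1]
4. ¬(¬p → ¬q), 1   [¬□-rule on 2: fresh world 1, 0R1]
5. ¬p, 1   [¬→-rule on 4]
6. q, 1   [¬→-rule on 4]
7. □(¬p → ¬q), 2   [¬□-rule on 3: fresh world 2, 0R2]
8. ¬p → ¬q, 0   [□-rule on 7 via 2R0]
9. ¬p → ¬q, 1   [□-rule on 7 via 2R1]
10. ¬p → ¬q, 2   [□-rule on 7 via 2R2]
11. ¬q, 0   [→-rule on 8 (branches; this branch)]
12. ¬q, 1   [→-rule on 9 (branches; this branch)]
Accessibility: 0R0, 0R1, 0R2, 1R0, 1R1, 1R2, 2R0, 2R1, 2R2
Branch closes: q and ¬q both at 1.
Every branch closes (one shown): valid in S5.
S4-tableau for the negation ¬(¬□(¬p → ¬q) → □¬□(¬p → ¬q)):
1. ¬(¬□(¬p → ¬q) → □¬□(¬p → ¬q)), 0
2. ¬□(¬p → ¬q), 0   [¬→-rule on 1]
3. ¬□¬□(¬p → ¬q), 0   [¬→-rule on 1]
4. ¬(¬p → ¬q), 1   [¬□-rule on 2: fresh world 1, 0R1]
5. ¬p, 1   [¬→-rule on 4]
6. q, 1   [¬→-rule on 4]
7. □(¬p → ¬q), 2   [¬□-rule on 3: fresh world 2, 0R2]
8. ¬p → ¬q, 2   [□-rule on 7 via 2R2]
9. ¬q, 2   [→-rule on 8 (branches; this branch)]
Accessibility: 0R0, 0R1, 0R2, 1R1, 2R2
Complete open branch: countermodel on an S4-frame, so not valid in S4, nor in K, T (the same frame is also a K-frame and a T-frame).

S5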